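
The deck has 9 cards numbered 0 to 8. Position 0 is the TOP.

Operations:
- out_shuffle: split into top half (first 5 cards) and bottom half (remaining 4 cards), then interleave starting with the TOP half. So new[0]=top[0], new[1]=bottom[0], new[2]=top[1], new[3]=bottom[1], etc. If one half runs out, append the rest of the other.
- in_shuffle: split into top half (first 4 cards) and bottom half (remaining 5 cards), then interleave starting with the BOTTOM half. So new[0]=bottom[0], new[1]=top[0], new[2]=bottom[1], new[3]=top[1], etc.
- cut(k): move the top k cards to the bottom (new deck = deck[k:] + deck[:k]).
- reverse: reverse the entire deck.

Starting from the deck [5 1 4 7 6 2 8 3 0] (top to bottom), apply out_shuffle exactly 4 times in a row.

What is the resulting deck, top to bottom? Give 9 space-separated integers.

After op 1 (out_shuffle): [5 2 1 8 4 3 7 0 6]
After op 2 (out_shuffle): [5 3 2 7 1 0 8 6 4]
After op 3 (out_shuffle): [5 0 3 8 2 6 7 4 1]
After op 4 (out_shuffle): [5 6 0 7 3 4 8 1 2]

Answer: 5 6 0 7 3 4 8 1 2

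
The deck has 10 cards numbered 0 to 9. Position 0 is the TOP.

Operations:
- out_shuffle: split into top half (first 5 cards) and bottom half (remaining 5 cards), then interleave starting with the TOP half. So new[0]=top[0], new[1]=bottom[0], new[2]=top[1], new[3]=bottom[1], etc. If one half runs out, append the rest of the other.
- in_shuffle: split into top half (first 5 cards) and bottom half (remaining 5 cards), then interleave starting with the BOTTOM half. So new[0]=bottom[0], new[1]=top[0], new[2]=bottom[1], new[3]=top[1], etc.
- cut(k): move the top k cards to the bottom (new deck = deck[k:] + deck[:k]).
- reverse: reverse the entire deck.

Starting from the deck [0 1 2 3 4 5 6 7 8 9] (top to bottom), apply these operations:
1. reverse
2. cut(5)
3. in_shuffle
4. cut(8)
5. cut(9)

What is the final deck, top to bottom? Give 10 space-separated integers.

Answer: 1 5 0 9 4 8 3 7 2 6

Derivation:
After op 1 (reverse): [9 8 7 6 5 4 3 2 1 0]
After op 2 (cut(5)): [4 3 2 1 0 9 8 7 6 5]
After op 3 (in_shuffle): [9 4 8 3 7 2 6 1 5 0]
After op 4 (cut(8)): [5 0 9 4 8 3 7 2 6 1]
After op 5 (cut(9)): [1 5 0 9 4 8 3 7 2 6]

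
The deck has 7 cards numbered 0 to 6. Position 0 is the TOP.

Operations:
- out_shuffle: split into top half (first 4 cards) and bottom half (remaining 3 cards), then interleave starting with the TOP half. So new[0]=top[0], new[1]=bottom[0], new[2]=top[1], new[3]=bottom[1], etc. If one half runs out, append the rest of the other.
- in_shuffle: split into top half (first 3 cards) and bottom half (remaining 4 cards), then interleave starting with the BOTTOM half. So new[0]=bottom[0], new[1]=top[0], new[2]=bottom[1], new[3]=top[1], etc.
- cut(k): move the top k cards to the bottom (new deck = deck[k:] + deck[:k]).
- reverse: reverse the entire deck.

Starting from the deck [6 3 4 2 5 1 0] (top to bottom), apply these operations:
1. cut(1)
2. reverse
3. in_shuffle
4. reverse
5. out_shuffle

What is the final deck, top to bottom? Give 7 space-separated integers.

After op 1 (cut(1)): [3 4 2 5 1 0 6]
After op 2 (reverse): [6 0 1 5 2 4 3]
After op 3 (in_shuffle): [5 6 2 0 4 1 3]
After op 4 (reverse): [3 1 4 0 2 6 5]
After op 5 (out_shuffle): [3 2 1 6 4 5 0]

Answer: 3 2 1 6 4 5 0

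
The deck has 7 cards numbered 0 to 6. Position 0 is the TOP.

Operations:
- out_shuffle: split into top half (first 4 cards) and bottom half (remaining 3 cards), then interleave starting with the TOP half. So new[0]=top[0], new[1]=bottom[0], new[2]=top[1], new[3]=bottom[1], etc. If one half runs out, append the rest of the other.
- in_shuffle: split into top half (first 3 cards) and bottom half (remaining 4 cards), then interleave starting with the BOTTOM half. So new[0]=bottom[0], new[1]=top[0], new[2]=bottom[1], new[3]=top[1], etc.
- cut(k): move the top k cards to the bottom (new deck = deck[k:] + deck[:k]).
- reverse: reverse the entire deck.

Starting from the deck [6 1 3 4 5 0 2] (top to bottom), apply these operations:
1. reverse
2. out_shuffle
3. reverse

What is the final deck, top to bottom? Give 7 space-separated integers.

Answer: 4 6 5 1 0 3 2

Derivation:
After op 1 (reverse): [2 0 5 4 3 1 6]
After op 2 (out_shuffle): [2 3 0 1 5 6 4]
After op 3 (reverse): [4 6 5 1 0 3 2]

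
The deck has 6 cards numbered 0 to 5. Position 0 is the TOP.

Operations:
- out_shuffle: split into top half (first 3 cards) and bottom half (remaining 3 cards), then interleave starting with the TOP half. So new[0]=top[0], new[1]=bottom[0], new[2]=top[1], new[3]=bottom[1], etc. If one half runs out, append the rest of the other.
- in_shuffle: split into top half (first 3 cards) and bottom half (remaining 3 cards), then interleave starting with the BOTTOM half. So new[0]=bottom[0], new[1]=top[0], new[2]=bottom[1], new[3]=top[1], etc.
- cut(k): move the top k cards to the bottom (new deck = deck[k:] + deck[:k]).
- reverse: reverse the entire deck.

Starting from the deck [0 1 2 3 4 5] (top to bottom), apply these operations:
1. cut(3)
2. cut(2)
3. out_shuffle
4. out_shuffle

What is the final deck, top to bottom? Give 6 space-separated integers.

Answer: 5 3 2 1 0 4

Derivation:
After op 1 (cut(3)): [3 4 5 0 1 2]
After op 2 (cut(2)): [5 0 1 2 3 4]
After op 3 (out_shuffle): [5 2 0 3 1 4]
After op 4 (out_shuffle): [5 3 2 1 0 4]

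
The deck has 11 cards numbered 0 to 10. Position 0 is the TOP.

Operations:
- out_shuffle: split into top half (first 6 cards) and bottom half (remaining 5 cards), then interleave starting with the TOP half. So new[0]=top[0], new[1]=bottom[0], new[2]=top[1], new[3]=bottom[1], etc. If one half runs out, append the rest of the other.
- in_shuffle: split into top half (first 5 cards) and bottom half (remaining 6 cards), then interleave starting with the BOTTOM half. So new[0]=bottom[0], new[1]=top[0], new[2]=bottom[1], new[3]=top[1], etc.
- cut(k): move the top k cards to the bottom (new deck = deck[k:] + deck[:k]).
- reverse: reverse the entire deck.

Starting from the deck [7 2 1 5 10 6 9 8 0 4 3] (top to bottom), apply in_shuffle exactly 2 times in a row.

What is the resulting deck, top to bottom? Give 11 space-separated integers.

Answer: 1 6 0 7 5 9 4 2 10 8 3

Derivation:
After op 1 (in_shuffle): [6 7 9 2 8 1 0 5 4 10 3]
After op 2 (in_shuffle): [1 6 0 7 5 9 4 2 10 8 3]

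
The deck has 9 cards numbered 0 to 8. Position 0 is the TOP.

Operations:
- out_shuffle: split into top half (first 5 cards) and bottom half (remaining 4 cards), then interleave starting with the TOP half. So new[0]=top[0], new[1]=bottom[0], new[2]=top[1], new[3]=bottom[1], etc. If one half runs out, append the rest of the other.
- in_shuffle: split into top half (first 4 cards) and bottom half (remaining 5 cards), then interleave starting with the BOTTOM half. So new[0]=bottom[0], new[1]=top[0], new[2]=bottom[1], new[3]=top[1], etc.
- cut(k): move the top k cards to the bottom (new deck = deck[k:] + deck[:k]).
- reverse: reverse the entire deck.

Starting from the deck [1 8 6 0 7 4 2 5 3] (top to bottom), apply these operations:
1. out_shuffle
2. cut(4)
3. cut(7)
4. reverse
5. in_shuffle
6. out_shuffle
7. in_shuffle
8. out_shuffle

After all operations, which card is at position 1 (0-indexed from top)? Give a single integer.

Answer: 4

Derivation:
After op 1 (out_shuffle): [1 4 8 2 6 5 0 3 7]
After op 2 (cut(4)): [6 5 0 3 7 1 4 8 2]
After op 3 (cut(7)): [8 2 6 5 0 3 7 1 4]
After op 4 (reverse): [4 1 7 3 0 5 6 2 8]
After op 5 (in_shuffle): [0 4 5 1 6 7 2 3 8]
After op 6 (out_shuffle): [0 7 4 2 5 3 1 8 6]
After op 7 (in_shuffle): [5 0 3 7 1 4 8 2 6]
After op 8 (out_shuffle): [5 4 0 8 3 2 7 6 1]
Position 1: card 4.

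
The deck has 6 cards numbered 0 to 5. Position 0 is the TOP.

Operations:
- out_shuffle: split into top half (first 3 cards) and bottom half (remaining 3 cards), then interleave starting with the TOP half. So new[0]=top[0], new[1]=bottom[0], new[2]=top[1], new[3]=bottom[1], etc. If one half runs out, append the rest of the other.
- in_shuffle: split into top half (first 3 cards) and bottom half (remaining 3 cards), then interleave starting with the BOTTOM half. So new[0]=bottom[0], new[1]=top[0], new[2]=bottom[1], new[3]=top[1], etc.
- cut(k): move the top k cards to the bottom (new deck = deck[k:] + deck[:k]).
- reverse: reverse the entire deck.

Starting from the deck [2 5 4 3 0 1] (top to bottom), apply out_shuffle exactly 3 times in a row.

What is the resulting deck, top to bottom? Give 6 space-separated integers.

After op 1 (out_shuffle): [2 3 5 0 4 1]
After op 2 (out_shuffle): [2 0 3 4 5 1]
After op 3 (out_shuffle): [2 4 0 5 3 1]

Answer: 2 4 0 5 3 1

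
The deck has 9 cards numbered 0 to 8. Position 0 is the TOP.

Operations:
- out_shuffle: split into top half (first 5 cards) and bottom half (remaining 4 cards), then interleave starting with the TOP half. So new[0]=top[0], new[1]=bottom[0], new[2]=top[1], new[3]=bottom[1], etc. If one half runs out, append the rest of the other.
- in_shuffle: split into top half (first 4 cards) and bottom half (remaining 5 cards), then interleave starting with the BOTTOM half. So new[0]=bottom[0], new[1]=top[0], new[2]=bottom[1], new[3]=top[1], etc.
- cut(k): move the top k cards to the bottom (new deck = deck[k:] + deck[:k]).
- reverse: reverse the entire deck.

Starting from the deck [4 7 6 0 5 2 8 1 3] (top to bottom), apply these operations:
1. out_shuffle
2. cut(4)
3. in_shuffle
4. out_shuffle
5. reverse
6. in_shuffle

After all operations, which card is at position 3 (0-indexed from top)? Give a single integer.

After op 1 (out_shuffle): [4 2 7 8 6 1 0 3 5]
After op 2 (cut(4)): [6 1 0 3 5 4 2 7 8]
After op 3 (in_shuffle): [5 6 4 1 2 0 7 3 8]
After op 4 (out_shuffle): [5 0 6 7 4 3 1 8 2]
After op 5 (reverse): [2 8 1 3 4 7 6 0 5]
After op 6 (in_shuffle): [4 2 7 8 6 1 0 3 5]
Position 3: card 8.

Answer: 8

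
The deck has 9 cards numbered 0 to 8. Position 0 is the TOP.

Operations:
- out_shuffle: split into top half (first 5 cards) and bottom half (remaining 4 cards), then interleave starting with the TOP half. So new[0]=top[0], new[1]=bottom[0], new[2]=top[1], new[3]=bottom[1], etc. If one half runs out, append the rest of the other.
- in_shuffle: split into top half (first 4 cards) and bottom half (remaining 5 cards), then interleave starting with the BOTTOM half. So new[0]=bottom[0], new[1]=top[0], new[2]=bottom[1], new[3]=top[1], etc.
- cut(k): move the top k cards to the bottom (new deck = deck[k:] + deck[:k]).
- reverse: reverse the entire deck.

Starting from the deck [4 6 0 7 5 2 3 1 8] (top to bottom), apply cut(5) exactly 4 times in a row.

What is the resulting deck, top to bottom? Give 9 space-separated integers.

After op 1 (cut(5)): [2 3 1 8 4 6 0 7 5]
After op 2 (cut(5)): [6 0 7 5 2 3 1 8 4]
After op 3 (cut(5)): [3 1 8 4 6 0 7 5 2]
After op 4 (cut(5)): [0 7 5 2 3 1 8 4 6]

Answer: 0 7 5 2 3 1 8 4 6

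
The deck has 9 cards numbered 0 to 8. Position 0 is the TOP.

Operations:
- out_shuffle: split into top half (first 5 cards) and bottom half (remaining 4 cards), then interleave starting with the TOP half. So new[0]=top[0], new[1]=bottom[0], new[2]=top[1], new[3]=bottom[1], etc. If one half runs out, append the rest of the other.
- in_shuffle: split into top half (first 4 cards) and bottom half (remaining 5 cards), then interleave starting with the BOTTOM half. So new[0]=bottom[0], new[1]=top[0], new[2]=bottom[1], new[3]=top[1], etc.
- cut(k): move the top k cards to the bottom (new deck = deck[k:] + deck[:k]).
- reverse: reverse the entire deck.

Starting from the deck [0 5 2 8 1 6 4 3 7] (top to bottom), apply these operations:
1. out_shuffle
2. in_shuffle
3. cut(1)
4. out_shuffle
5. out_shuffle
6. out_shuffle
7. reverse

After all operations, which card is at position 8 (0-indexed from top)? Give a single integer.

After op 1 (out_shuffle): [0 6 5 4 2 3 8 7 1]
After op 2 (in_shuffle): [2 0 3 6 8 5 7 4 1]
After op 3 (cut(1)): [0 3 6 8 5 7 4 1 2]
After op 4 (out_shuffle): [0 7 3 4 6 1 8 2 5]
After op 5 (out_shuffle): [0 1 7 8 3 2 4 5 6]
After op 6 (out_shuffle): [0 2 1 4 7 5 8 6 3]
After op 7 (reverse): [3 6 8 5 7 4 1 2 0]
Position 8: card 0.

Answer: 0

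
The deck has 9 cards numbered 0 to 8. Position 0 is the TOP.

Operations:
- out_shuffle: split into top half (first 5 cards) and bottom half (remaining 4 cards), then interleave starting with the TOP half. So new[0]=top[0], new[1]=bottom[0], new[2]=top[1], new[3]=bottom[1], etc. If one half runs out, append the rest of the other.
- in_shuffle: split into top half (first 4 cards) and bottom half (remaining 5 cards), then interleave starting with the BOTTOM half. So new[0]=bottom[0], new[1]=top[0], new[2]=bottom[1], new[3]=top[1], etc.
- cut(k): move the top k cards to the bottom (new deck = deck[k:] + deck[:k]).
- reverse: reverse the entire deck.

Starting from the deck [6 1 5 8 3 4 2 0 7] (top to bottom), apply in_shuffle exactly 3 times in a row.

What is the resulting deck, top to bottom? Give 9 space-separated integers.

After op 1 (in_shuffle): [3 6 4 1 2 5 0 8 7]
After op 2 (in_shuffle): [2 3 5 6 0 4 8 1 7]
After op 3 (in_shuffle): [0 2 4 3 8 5 1 6 7]

Answer: 0 2 4 3 8 5 1 6 7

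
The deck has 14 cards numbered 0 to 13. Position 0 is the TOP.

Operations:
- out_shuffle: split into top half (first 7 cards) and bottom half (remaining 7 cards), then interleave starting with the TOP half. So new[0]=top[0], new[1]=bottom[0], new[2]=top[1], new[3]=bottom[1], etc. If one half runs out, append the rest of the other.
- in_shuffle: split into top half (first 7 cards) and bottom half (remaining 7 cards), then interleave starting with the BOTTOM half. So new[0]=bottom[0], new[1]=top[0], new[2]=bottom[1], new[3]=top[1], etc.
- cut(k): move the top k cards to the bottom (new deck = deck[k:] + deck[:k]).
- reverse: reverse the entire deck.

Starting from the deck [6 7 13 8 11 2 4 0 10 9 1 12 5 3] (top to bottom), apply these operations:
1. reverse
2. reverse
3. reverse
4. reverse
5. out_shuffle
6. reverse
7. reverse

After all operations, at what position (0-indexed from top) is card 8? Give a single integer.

Answer: 6

Derivation:
After op 1 (reverse): [3 5 12 1 9 10 0 4 2 11 8 13 7 6]
After op 2 (reverse): [6 7 13 8 11 2 4 0 10 9 1 12 5 3]
After op 3 (reverse): [3 5 12 1 9 10 0 4 2 11 8 13 7 6]
After op 4 (reverse): [6 7 13 8 11 2 4 0 10 9 1 12 5 3]
After op 5 (out_shuffle): [6 0 7 10 13 9 8 1 11 12 2 5 4 3]
After op 6 (reverse): [3 4 5 2 12 11 1 8 9 13 10 7 0 6]
After op 7 (reverse): [6 0 7 10 13 9 8 1 11 12 2 5 4 3]
Card 8 is at position 6.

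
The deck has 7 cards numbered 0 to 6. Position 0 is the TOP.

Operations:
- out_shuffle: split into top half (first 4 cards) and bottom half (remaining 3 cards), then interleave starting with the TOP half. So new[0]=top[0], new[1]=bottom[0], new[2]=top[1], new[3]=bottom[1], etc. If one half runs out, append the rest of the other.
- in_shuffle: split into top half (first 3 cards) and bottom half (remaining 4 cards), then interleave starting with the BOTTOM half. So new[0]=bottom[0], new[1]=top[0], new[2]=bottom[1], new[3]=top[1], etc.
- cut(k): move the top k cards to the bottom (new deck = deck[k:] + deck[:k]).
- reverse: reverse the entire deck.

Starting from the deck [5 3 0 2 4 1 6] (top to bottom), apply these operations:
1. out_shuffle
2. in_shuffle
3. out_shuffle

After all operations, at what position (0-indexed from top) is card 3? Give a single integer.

After op 1 (out_shuffle): [5 4 3 1 0 6 2]
After op 2 (in_shuffle): [1 5 0 4 6 3 2]
After op 3 (out_shuffle): [1 6 5 3 0 2 4]
Card 3 is at position 3.

Answer: 3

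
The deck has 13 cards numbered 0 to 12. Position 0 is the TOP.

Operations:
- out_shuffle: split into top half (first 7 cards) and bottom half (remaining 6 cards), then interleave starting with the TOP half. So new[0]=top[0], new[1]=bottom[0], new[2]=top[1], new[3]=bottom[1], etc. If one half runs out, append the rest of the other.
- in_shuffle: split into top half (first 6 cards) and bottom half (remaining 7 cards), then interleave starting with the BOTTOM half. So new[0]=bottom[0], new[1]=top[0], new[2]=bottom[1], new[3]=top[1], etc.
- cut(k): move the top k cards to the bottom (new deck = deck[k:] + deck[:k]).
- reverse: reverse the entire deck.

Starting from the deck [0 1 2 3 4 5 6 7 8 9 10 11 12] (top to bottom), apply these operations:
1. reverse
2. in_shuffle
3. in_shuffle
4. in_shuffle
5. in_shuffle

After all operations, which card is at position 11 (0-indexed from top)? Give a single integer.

Answer: 9

Derivation:
After op 1 (reverse): [12 11 10 9 8 7 6 5 4 3 2 1 0]
After op 2 (in_shuffle): [6 12 5 11 4 10 3 9 2 8 1 7 0]
After op 3 (in_shuffle): [3 6 9 12 2 5 8 11 1 4 7 10 0]
After op 4 (in_shuffle): [8 3 11 6 1 9 4 12 7 2 10 5 0]
After op 5 (in_shuffle): [4 8 12 3 7 11 2 6 10 1 5 9 0]
Position 11: card 9.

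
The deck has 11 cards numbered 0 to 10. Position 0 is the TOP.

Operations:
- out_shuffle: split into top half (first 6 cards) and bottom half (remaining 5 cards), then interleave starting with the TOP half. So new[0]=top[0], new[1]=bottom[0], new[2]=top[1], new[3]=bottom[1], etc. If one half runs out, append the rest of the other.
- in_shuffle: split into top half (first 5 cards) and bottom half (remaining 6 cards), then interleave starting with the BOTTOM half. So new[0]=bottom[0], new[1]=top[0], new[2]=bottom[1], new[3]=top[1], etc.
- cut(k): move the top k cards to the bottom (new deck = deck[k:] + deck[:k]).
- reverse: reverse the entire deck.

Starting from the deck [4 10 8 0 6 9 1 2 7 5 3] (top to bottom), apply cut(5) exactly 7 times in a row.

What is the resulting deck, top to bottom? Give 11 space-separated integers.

After op 1 (cut(5)): [9 1 2 7 5 3 4 10 8 0 6]
After op 2 (cut(5)): [3 4 10 8 0 6 9 1 2 7 5]
After op 3 (cut(5)): [6 9 1 2 7 5 3 4 10 8 0]
After op 4 (cut(5)): [5 3 4 10 8 0 6 9 1 2 7]
After op 5 (cut(5)): [0 6 9 1 2 7 5 3 4 10 8]
After op 6 (cut(5)): [7 5 3 4 10 8 0 6 9 1 2]
After op 7 (cut(5)): [8 0 6 9 1 2 7 5 3 4 10]

Answer: 8 0 6 9 1 2 7 5 3 4 10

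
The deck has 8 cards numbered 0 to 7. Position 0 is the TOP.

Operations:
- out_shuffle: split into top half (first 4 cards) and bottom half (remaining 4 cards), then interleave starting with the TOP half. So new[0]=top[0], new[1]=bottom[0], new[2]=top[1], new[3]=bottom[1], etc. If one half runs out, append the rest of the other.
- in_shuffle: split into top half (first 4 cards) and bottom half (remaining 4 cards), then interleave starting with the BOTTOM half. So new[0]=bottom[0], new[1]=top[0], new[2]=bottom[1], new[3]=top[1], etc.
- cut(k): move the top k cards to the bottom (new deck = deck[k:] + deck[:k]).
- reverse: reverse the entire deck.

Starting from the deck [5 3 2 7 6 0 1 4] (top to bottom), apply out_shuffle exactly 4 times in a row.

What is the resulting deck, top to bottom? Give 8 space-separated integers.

Answer: 5 6 3 0 2 1 7 4

Derivation:
After op 1 (out_shuffle): [5 6 3 0 2 1 7 4]
After op 2 (out_shuffle): [5 2 6 1 3 7 0 4]
After op 3 (out_shuffle): [5 3 2 7 6 0 1 4]
After op 4 (out_shuffle): [5 6 3 0 2 1 7 4]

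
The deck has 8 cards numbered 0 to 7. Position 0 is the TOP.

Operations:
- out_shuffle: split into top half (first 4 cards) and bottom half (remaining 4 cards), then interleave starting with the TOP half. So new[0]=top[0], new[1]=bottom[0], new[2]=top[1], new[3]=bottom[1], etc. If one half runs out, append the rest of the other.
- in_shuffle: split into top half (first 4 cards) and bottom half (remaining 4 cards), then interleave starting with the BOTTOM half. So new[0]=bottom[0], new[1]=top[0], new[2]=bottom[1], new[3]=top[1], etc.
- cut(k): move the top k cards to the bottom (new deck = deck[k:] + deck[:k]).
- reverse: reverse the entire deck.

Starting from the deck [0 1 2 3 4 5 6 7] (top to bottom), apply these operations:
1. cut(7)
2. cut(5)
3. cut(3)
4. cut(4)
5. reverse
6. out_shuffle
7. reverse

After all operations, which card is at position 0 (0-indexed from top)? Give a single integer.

After op 1 (cut(7)): [7 0 1 2 3 4 5 6]
After op 2 (cut(5)): [4 5 6 7 0 1 2 3]
After op 3 (cut(3)): [7 0 1 2 3 4 5 6]
After op 4 (cut(4)): [3 4 5 6 7 0 1 2]
After op 5 (reverse): [2 1 0 7 6 5 4 3]
After op 6 (out_shuffle): [2 6 1 5 0 4 7 3]
After op 7 (reverse): [3 7 4 0 5 1 6 2]
Position 0: card 3.

Answer: 3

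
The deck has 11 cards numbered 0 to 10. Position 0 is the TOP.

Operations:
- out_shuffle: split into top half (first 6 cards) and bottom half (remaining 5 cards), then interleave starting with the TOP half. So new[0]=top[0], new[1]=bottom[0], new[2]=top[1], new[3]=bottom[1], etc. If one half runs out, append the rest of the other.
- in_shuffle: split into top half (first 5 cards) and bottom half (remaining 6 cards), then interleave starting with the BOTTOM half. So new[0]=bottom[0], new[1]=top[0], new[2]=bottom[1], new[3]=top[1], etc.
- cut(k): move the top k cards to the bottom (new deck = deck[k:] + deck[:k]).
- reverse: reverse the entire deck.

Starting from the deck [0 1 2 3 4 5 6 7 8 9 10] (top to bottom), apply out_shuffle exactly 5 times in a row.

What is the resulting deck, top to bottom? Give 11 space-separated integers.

Answer: 0 10 9 8 7 6 5 4 3 2 1

Derivation:
After op 1 (out_shuffle): [0 6 1 7 2 8 3 9 4 10 5]
After op 2 (out_shuffle): [0 3 6 9 1 4 7 10 2 5 8]
After op 3 (out_shuffle): [0 7 3 10 6 2 9 5 1 8 4]
After op 4 (out_shuffle): [0 9 7 5 3 1 10 8 6 4 2]
After op 5 (out_shuffle): [0 10 9 8 7 6 5 4 3 2 1]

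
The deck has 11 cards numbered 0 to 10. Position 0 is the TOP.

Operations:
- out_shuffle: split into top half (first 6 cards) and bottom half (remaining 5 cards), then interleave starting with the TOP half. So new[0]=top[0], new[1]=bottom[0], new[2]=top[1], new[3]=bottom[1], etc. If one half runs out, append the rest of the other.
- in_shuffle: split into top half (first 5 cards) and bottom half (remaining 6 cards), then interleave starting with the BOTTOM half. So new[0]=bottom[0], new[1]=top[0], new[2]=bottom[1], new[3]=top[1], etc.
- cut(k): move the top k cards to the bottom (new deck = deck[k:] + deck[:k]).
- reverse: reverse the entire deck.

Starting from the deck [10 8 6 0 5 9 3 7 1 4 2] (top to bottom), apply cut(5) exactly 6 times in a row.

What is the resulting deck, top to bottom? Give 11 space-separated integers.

After op 1 (cut(5)): [9 3 7 1 4 2 10 8 6 0 5]
After op 2 (cut(5)): [2 10 8 6 0 5 9 3 7 1 4]
After op 3 (cut(5)): [5 9 3 7 1 4 2 10 8 6 0]
After op 4 (cut(5)): [4 2 10 8 6 0 5 9 3 7 1]
After op 5 (cut(5)): [0 5 9 3 7 1 4 2 10 8 6]
After op 6 (cut(5)): [1 4 2 10 8 6 0 5 9 3 7]

Answer: 1 4 2 10 8 6 0 5 9 3 7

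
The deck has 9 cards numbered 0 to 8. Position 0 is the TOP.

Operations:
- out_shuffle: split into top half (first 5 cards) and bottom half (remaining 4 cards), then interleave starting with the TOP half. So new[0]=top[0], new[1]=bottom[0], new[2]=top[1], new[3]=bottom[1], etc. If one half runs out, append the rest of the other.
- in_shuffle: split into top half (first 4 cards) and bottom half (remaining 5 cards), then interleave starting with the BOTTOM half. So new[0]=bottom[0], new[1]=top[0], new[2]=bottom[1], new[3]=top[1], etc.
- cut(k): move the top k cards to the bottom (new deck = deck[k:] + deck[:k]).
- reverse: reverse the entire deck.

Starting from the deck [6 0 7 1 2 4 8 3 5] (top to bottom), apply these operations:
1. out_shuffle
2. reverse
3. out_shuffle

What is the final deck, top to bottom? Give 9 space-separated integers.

After op 1 (out_shuffle): [6 4 0 8 7 3 1 5 2]
After op 2 (reverse): [2 5 1 3 7 8 0 4 6]
After op 3 (out_shuffle): [2 8 5 0 1 4 3 6 7]

Answer: 2 8 5 0 1 4 3 6 7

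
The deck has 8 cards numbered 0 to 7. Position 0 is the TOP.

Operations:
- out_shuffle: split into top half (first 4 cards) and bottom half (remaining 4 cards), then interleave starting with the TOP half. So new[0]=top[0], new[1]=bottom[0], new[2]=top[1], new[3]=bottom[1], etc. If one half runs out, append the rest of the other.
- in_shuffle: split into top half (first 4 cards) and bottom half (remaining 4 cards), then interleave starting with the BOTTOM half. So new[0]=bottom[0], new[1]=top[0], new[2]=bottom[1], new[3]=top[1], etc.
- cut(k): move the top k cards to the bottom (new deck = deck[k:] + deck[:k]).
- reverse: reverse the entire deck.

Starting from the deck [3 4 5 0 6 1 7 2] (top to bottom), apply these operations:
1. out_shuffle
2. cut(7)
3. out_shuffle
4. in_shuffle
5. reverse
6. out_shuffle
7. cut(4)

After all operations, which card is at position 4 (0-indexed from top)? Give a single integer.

After op 1 (out_shuffle): [3 6 4 1 5 7 0 2]
After op 2 (cut(7)): [2 3 6 4 1 5 7 0]
After op 3 (out_shuffle): [2 1 3 5 6 7 4 0]
After op 4 (in_shuffle): [6 2 7 1 4 3 0 5]
After op 5 (reverse): [5 0 3 4 1 7 2 6]
After op 6 (out_shuffle): [5 1 0 7 3 2 4 6]
After op 7 (cut(4)): [3 2 4 6 5 1 0 7]
Position 4: card 5.

Answer: 5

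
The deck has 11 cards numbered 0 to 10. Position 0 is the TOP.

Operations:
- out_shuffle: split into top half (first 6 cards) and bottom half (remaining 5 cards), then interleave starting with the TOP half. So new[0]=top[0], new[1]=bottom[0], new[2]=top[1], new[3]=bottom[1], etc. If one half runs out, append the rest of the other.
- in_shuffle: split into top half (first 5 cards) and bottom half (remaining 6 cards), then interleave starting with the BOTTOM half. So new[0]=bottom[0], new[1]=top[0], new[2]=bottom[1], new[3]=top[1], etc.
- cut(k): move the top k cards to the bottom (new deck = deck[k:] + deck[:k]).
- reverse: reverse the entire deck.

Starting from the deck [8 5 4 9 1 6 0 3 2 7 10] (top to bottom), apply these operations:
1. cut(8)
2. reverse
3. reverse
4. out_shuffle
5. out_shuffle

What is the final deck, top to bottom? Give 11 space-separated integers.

After op 1 (cut(8)): [2 7 10 8 5 4 9 1 6 0 3]
After op 2 (reverse): [3 0 6 1 9 4 5 8 10 7 2]
After op 3 (reverse): [2 7 10 8 5 4 9 1 6 0 3]
After op 4 (out_shuffle): [2 9 7 1 10 6 8 0 5 3 4]
After op 5 (out_shuffle): [2 8 9 0 7 5 1 3 10 4 6]

Answer: 2 8 9 0 7 5 1 3 10 4 6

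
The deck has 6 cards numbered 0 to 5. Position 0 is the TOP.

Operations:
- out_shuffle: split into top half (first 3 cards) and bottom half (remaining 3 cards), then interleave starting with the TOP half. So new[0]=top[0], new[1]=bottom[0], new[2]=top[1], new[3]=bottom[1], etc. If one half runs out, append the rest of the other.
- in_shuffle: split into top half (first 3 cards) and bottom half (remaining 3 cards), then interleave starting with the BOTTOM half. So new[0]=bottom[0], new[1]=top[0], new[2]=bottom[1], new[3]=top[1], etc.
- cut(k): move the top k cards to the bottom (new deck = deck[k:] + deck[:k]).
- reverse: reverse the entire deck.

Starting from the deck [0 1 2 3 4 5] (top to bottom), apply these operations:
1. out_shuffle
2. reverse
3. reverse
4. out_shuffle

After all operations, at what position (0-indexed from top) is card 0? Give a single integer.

After op 1 (out_shuffle): [0 3 1 4 2 5]
After op 2 (reverse): [5 2 4 1 3 0]
After op 3 (reverse): [0 3 1 4 2 5]
After op 4 (out_shuffle): [0 4 3 2 1 5]
Card 0 is at position 0.

Answer: 0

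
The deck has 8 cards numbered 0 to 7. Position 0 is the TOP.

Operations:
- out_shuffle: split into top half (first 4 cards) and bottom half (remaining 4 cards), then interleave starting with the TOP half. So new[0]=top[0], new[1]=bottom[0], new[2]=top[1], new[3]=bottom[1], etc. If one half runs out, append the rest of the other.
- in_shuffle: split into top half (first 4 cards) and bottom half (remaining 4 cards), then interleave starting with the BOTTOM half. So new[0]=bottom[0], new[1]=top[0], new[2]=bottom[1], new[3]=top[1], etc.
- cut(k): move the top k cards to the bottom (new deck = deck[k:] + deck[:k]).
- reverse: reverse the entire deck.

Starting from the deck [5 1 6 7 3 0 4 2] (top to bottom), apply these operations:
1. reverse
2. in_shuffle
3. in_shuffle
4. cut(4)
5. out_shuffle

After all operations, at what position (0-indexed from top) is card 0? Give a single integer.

Answer: 5

Derivation:
After op 1 (reverse): [2 4 0 3 7 6 1 5]
After op 2 (in_shuffle): [7 2 6 4 1 0 5 3]
After op 3 (in_shuffle): [1 7 0 2 5 6 3 4]
After op 4 (cut(4)): [5 6 3 4 1 7 0 2]
After op 5 (out_shuffle): [5 1 6 7 3 0 4 2]
Card 0 is at position 5.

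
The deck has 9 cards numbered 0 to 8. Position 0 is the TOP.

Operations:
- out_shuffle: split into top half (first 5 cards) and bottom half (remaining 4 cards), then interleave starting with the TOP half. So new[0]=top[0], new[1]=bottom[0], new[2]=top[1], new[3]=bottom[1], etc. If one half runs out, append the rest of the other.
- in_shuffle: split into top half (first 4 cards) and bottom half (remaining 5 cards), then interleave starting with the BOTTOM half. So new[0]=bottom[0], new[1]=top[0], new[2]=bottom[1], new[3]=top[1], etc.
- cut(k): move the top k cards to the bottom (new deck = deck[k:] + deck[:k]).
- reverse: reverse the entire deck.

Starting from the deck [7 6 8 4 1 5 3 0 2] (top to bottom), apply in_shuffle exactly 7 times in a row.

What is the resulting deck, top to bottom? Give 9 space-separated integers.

After op 1 (in_shuffle): [1 7 5 6 3 8 0 4 2]
After op 2 (in_shuffle): [3 1 8 7 0 5 4 6 2]
After op 3 (in_shuffle): [0 3 5 1 4 8 6 7 2]
After op 4 (in_shuffle): [4 0 8 3 6 5 7 1 2]
After op 5 (in_shuffle): [6 4 5 0 7 8 1 3 2]
After op 6 (in_shuffle): [7 6 8 4 1 5 3 0 2]
After op 7 (in_shuffle): [1 7 5 6 3 8 0 4 2]

Answer: 1 7 5 6 3 8 0 4 2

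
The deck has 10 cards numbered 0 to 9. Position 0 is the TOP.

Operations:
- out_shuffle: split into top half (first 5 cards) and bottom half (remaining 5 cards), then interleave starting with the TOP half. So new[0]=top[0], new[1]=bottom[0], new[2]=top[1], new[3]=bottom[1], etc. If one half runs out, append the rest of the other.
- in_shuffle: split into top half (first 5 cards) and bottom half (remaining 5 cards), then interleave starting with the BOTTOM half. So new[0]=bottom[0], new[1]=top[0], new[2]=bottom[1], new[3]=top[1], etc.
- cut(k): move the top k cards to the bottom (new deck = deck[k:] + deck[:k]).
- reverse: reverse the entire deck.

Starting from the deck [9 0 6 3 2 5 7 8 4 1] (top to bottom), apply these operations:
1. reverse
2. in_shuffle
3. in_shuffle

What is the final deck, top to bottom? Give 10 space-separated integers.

After op 1 (reverse): [1 4 8 7 5 2 3 6 0 9]
After op 2 (in_shuffle): [2 1 3 4 6 8 0 7 9 5]
After op 3 (in_shuffle): [8 2 0 1 7 3 9 4 5 6]

Answer: 8 2 0 1 7 3 9 4 5 6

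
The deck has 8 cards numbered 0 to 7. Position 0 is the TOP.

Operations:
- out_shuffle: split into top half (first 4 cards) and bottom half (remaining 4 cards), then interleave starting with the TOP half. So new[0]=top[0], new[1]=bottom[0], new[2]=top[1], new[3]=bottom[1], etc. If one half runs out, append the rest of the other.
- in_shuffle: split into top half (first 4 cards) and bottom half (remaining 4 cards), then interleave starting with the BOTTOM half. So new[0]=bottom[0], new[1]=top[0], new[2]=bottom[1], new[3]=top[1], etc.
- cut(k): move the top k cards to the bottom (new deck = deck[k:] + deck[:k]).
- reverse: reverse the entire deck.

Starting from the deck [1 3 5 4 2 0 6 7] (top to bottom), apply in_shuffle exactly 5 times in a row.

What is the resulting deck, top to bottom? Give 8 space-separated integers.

After op 1 (in_shuffle): [2 1 0 3 6 5 7 4]
After op 2 (in_shuffle): [6 2 5 1 7 0 4 3]
After op 3 (in_shuffle): [7 6 0 2 4 5 3 1]
After op 4 (in_shuffle): [4 7 5 6 3 0 1 2]
After op 5 (in_shuffle): [3 4 0 7 1 5 2 6]

Answer: 3 4 0 7 1 5 2 6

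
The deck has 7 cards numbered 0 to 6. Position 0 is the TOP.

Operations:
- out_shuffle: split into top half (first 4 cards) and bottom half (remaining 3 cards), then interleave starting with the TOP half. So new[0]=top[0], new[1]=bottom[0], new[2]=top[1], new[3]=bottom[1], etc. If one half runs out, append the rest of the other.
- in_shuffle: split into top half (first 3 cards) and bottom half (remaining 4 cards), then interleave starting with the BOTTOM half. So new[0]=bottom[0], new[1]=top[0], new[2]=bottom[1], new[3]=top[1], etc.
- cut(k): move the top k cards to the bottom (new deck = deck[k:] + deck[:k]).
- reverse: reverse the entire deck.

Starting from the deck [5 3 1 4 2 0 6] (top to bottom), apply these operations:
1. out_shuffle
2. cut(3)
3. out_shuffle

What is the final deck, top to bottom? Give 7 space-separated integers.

Answer: 0 5 1 2 6 3 4

Derivation:
After op 1 (out_shuffle): [5 2 3 0 1 6 4]
After op 2 (cut(3)): [0 1 6 4 5 2 3]
After op 3 (out_shuffle): [0 5 1 2 6 3 4]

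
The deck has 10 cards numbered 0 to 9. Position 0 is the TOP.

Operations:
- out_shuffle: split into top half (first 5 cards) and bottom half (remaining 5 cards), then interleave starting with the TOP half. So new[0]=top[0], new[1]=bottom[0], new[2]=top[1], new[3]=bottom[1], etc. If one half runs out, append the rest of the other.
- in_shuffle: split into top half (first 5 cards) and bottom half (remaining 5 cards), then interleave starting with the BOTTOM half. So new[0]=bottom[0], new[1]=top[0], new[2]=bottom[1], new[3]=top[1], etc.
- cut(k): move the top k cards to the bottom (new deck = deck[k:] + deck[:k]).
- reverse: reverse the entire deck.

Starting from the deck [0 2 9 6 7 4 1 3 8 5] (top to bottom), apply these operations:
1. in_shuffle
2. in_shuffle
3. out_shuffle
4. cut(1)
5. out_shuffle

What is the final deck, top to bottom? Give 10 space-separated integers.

Answer: 1 0 4 7 5 6 8 3 2 9

Derivation:
After op 1 (in_shuffle): [4 0 1 2 3 9 8 6 5 7]
After op 2 (in_shuffle): [9 4 8 0 6 1 5 2 7 3]
After op 3 (out_shuffle): [9 1 4 5 8 2 0 7 6 3]
After op 4 (cut(1)): [1 4 5 8 2 0 7 6 3 9]
After op 5 (out_shuffle): [1 0 4 7 5 6 8 3 2 9]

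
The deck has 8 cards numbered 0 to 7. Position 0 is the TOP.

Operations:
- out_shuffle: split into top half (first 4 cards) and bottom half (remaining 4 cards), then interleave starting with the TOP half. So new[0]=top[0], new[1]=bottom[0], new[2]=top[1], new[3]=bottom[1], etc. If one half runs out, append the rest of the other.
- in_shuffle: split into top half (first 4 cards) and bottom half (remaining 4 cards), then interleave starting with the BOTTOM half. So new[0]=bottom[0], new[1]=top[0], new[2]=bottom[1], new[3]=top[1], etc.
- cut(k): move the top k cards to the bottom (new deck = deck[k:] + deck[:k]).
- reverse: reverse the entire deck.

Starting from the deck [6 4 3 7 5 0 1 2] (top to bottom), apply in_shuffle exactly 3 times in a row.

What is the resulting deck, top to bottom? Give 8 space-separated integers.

Answer: 2 1 0 5 7 3 4 6

Derivation:
After op 1 (in_shuffle): [5 6 0 4 1 3 2 7]
After op 2 (in_shuffle): [1 5 3 6 2 0 7 4]
After op 3 (in_shuffle): [2 1 0 5 7 3 4 6]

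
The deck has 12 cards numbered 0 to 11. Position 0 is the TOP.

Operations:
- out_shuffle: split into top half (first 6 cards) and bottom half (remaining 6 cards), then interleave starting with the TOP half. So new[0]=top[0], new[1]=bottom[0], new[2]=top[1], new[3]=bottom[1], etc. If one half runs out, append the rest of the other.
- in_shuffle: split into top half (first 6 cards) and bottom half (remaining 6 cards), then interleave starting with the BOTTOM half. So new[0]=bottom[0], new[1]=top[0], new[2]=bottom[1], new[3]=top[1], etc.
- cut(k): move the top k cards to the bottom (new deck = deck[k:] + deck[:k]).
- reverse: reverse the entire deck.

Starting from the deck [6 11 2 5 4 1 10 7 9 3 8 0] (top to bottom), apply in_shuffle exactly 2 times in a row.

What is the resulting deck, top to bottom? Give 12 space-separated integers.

Answer: 3 10 5 6 8 7 4 11 0 9 1 2

Derivation:
After op 1 (in_shuffle): [10 6 7 11 9 2 3 5 8 4 0 1]
After op 2 (in_shuffle): [3 10 5 6 8 7 4 11 0 9 1 2]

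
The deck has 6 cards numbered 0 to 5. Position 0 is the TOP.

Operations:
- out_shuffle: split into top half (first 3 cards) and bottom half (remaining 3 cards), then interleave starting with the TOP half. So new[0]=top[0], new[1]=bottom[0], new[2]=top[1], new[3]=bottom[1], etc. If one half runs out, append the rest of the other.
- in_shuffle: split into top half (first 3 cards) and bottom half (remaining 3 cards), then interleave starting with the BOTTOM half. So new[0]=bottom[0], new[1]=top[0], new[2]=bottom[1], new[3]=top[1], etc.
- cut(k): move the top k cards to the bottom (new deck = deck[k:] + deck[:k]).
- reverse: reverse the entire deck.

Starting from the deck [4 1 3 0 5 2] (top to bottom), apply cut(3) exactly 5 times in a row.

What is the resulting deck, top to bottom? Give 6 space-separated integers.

After op 1 (cut(3)): [0 5 2 4 1 3]
After op 2 (cut(3)): [4 1 3 0 5 2]
After op 3 (cut(3)): [0 5 2 4 1 3]
After op 4 (cut(3)): [4 1 3 0 5 2]
After op 5 (cut(3)): [0 5 2 4 1 3]

Answer: 0 5 2 4 1 3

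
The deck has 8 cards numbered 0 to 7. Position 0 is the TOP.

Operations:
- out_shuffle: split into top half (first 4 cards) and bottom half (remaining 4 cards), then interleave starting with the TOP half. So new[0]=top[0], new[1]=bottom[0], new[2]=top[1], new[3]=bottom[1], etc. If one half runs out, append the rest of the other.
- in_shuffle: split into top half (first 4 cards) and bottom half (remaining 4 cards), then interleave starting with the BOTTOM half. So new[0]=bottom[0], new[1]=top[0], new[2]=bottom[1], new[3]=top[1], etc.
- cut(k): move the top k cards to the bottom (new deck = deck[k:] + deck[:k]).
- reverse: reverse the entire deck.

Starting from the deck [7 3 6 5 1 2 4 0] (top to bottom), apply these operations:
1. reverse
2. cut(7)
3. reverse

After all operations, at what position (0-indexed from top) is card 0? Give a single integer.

After op 1 (reverse): [0 4 2 1 5 6 3 7]
After op 2 (cut(7)): [7 0 4 2 1 5 6 3]
After op 3 (reverse): [3 6 5 1 2 4 0 7]
Card 0 is at position 6.

Answer: 6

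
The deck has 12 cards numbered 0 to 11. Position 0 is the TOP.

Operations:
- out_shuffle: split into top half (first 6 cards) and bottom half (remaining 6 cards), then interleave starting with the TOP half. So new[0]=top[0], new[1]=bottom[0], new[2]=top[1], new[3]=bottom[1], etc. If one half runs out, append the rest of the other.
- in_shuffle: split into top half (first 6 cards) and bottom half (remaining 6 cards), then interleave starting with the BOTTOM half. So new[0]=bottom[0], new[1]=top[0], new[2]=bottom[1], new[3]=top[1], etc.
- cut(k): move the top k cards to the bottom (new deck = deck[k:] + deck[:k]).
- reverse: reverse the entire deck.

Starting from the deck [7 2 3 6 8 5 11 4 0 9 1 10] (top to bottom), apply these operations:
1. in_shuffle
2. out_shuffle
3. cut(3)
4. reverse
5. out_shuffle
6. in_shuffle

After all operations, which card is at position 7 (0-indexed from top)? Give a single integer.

After op 1 (in_shuffle): [11 7 4 2 0 3 9 6 1 8 10 5]
After op 2 (out_shuffle): [11 9 7 6 4 1 2 8 0 10 3 5]
After op 3 (cut(3)): [6 4 1 2 8 0 10 3 5 11 9 7]
After op 4 (reverse): [7 9 11 5 3 10 0 8 2 1 4 6]
After op 5 (out_shuffle): [7 0 9 8 11 2 5 1 3 4 10 6]
After op 6 (in_shuffle): [5 7 1 0 3 9 4 8 10 11 6 2]
Position 7: card 8.

Answer: 8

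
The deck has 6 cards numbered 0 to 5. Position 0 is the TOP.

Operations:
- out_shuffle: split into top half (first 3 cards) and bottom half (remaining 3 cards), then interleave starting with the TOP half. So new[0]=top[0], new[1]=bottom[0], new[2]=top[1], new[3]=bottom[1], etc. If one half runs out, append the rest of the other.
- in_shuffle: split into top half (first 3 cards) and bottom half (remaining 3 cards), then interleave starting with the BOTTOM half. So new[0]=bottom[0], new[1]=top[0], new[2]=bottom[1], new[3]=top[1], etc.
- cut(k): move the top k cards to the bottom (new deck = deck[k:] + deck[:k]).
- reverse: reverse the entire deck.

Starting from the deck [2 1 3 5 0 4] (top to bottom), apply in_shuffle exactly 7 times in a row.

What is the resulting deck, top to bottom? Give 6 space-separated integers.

After op 1 (in_shuffle): [5 2 0 1 4 3]
After op 2 (in_shuffle): [1 5 4 2 3 0]
After op 3 (in_shuffle): [2 1 3 5 0 4]
After op 4 (in_shuffle): [5 2 0 1 4 3]
After op 5 (in_shuffle): [1 5 4 2 3 0]
After op 6 (in_shuffle): [2 1 3 5 0 4]
After op 7 (in_shuffle): [5 2 0 1 4 3]

Answer: 5 2 0 1 4 3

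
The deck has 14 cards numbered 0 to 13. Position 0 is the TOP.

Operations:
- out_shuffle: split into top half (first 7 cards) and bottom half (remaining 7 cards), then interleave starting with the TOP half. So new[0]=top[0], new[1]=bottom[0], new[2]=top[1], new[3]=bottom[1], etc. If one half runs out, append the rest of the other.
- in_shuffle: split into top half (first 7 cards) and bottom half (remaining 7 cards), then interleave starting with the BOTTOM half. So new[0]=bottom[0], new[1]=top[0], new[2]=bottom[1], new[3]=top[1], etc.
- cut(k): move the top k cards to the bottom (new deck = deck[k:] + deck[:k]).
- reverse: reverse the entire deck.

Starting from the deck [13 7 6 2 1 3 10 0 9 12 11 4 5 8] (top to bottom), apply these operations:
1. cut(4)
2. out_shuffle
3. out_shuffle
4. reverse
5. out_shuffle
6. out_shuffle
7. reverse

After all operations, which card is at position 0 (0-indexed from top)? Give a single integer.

After op 1 (cut(4)): [1 3 10 0 9 12 11 4 5 8 13 7 6 2]
After op 2 (out_shuffle): [1 4 3 5 10 8 0 13 9 7 12 6 11 2]
After op 3 (out_shuffle): [1 13 4 9 3 7 5 12 10 6 8 11 0 2]
After op 4 (reverse): [2 0 11 8 6 10 12 5 7 3 9 4 13 1]
After op 5 (out_shuffle): [2 5 0 7 11 3 8 9 6 4 10 13 12 1]
After op 6 (out_shuffle): [2 9 5 6 0 4 7 10 11 13 3 12 8 1]
After op 7 (reverse): [1 8 12 3 13 11 10 7 4 0 6 5 9 2]
Position 0: card 1.

Answer: 1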